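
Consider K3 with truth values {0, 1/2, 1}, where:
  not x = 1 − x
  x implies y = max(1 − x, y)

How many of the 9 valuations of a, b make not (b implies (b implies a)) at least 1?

1

a = 0, b = 0 ↦ 0  <
a = 0, b = 1/2 ↦ 1/2  <
a = 0, b = 1 ↦ 1  ≥
a = 1/2, b = 0 ↦ 0  <
a = 1/2, b = 1/2 ↦ 1/2  <
a = 1/2, b = 1 ↦ 1/2  <
a = 1, b = 0 ↦ 0  <
a = 1, b = 1/2 ↦ 0  <
a = 1, b = 1 ↦ 0  <
So 1 of the 9 assignments meets the threshold.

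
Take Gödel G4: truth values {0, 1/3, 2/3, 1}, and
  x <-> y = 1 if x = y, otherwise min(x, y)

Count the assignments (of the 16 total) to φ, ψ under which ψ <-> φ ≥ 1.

φ = 0, ψ = 0 ↦ 1  ≥
φ = 0, ψ = 1/3 ↦ 0  <
φ = 0, ψ = 2/3 ↦ 0  <
φ = 0, ψ = 1 ↦ 0  <
φ = 1/3, ψ = 0 ↦ 0  <
φ = 1/3, ψ = 1/3 ↦ 1  ≥
φ = 1/3, ψ = 2/3 ↦ 1/3  <
φ = 1/3, ψ = 1 ↦ 1/3  <
φ = 2/3, ψ = 0 ↦ 0  <
φ = 2/3, ψ = 1/3 ↦ 1/3  <
φ = 2/3, ψ = 2/3 ↦ 1  ≥
φ = 2/3, ψ = 1 ↦ 2/3  <
φ = 1, ψ = 0 ↦ 0  <
φ = 1, ψ = 1/3 ↦ 1/3  <
φ = 1, ψ = 2/3 ↦ 2/3  <
φ = 1, ψ = 1 ↦ 1  ≥
So 4 of the 16 assignments meet the threshold.

4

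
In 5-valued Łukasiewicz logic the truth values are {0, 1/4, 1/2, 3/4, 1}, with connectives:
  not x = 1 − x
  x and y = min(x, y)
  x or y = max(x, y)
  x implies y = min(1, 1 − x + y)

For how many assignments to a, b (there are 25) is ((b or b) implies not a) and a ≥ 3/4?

value 1: 1 assignment (counts)
value 3/4: 4 assignments (counts)
value 1/2: 7 assignments
value 1/4: 7 assignments
value 0: 6 assignments
So 5 of the 25 assignments meet the threshold.

5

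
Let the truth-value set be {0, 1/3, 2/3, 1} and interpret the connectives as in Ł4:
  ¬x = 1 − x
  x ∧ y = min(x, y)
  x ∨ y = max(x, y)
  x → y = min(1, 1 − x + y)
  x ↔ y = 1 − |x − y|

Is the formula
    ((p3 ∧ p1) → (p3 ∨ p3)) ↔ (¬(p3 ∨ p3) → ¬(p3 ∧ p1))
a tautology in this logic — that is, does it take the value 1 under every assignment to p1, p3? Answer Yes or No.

p1 = 0, p3 = 0 ↦ 1
p1 = 0, p3 = 1/3 ↦ 1
p1 = 0, p3 = 2/3 ↦ 1
p1 = 0, p3 = 1 ↦ 1
p1 = 1/3, p3 = 0 ↦ 1
p1 = 1/3, p3 = 1/3 ↦ 1
p1 = 1/3, p3 = 2/3 ↦ 1
p1 = 1/3, p3 = 1 ↦ 1
p1 = 2/3, p3 = 0 ↦ 1
p1 = 2/3, p3 = 1/3 ↦ 1
p1 = 2/3, p3 = 2/3 ↦ 1
p1 = 2/3, p3 = 1 ↦ 1
p1 = 1, p3 = 0 ↦ 1
p1 = 1, p3 = 1/3 ↦ 1
p1 = 1, p3 = 2/3 ↦ 1
p1 = 1, p3 = 1 ↦ 1
Every assignment gives a value ≥ 1.

Yes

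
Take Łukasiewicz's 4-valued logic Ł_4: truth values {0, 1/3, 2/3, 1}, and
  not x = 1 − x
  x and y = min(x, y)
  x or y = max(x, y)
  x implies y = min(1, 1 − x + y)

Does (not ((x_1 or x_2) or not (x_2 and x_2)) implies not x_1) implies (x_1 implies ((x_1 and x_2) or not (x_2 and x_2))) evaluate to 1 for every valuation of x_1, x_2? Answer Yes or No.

No

Counterexample: take x_1 = 1, x_2 = 1/3.
x_1 or x_2 = 1 or 1/3 = 1
x_2 and x_2 = 1/3 and 1/3 = 1/3
not (x_2 and x_2) = not 1/3 = 2/3
(x_1 or x_2) or not (x_2 and x_2) = 1 or 2/3 = 1
not ((x_1 or x_2) or not (x_2 and x_2)) = not 1 = 0
not x_1 = not 1 = 0
not ((x_1 or x_2) or not (x_2 and x_2)) implies not x_1 = 0 implies 0 = 1
x_1 and x_2 = 1 and 1/3 = 1/3
x_2 and x_2 = 1/3 and 1/3 = 1/3
not (x_2 and x_2) = not 1/3 = 2/3
(x_1 and x_2) or not (x_2 and x_2) = 1/3 or 2/3 = 2/3
x_1 implies ((x_1 and x_2) or not (x_2 and x_2)) = 1 implies 2/3 = 2/3
(not ((x_1 or x_2) or not (x_2 and x_2)) implies not x_1) implies (x_1 implies ((x_1 and x_2) or not (x_2 and x_2))) = 1 implies 2/3 = 2/3
This gives 2/3 ≠ 1.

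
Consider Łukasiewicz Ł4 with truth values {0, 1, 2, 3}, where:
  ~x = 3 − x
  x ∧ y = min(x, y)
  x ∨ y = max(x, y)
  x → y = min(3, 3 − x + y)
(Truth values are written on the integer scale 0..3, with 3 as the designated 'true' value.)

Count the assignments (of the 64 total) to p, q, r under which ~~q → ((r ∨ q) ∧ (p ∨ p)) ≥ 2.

value 3: 40 assignments (counts)
value 2: 12 assignments (counts)
value 1: 8 assignments
value 0: 4 assignments
So 52 of the 64 assignments meet the threshold.

52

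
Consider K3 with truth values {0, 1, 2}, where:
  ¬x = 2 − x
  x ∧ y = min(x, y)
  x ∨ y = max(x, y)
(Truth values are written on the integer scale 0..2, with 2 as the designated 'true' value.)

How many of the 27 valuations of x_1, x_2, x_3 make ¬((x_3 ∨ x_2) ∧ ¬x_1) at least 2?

value 2: 11 assignments (counts)
value 1: 11 assignments
value 0: 5 assignments
So 11 of the 27 assignments meet the threshold.

11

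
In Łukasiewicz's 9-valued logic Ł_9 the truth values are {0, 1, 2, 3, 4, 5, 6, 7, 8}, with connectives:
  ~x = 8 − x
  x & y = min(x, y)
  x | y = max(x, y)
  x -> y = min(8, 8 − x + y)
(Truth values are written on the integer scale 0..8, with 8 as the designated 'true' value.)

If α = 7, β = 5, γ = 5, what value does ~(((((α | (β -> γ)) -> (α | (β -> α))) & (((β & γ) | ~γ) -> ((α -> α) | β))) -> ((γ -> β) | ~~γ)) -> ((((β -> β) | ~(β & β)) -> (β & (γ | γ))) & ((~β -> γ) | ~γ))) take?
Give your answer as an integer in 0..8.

β -> γ = 5 -> 5 = 8
α | (β -> γ) = 7 | 8 = 8
β -> α = 5 -> 7 = 8
α | (β -> α) = 7 | 8 = 8
(α | (β -> γ)) -> (α | (β -> α)) = 8 -> 8 = 8
β & γ = 5 & 5 = 5
~γ = ~5 = 3
(β & γ) | ~γ = 5 | 3 = 5
α -> α = 7 -> 7 = 8
(α -> α) | β = 8 | 5 = 8
((β & γ) | ~γ) -> ((α -> α) | β) = 5 -> 8 = 8
((α | (β -> γ)) -> (α | (β -> α))) & (((β & γ) | ~γ) -> ((α -> α) | β)) = 8 & 8 = 8
γ -> β = 5 -> 5 = 8
~γ = ~5 = 3
~~γ = ~3 = 5
(γ -> β) | ~~γ = 8 | 5 = 8
(((α | (β -> γ)) -> (α | (β -> α))) & (((β & γ) | ~γ) -> ((α -> α) | β))) -> ((γ -> β) | ~~γ) = 8 -> 8 = 8
β -> β = 5 -> 5 = 8
β & β = 5 & 5 = 5
~(β & β) = ~5 = 3
(β -> β) | ~(β & β) = 8 | 3 = 8
γ | γ = 5 | 5 = 5
β & (γ | γ) = 5 & 5 = 5
((β -> β) | ~(β & β)) -> (β & (γ | γ)) = 8 -> 5 = 5
~β = ~5 = 3
~β -> γ = 3 -> 5 = 8
~γ = ~5 = 3
(~β -> γ) | ~γ = 8 | 3 = 8
(((β -> β) | ~(β & β)) -> (β & (γ | γ))) & ((~β -> γ) | ~γ) = 5 & 8 = 5
((((α | (β -> γ)) -> (α | (β -> α))) & (((β & γ) | ~γ) -> ((α -> α) | β))) -> ((γ -> β) | ~~γ)) -> ((((β -> β) | ~(β & β)) -> (β & (γ | γ))) & ((~β -> γ) | ~γ)) = 8 -> 5 = 5
~(((((α | (β -> γ)) -> (α | (β -> α))) & (((β & γ) | ~γ) -> ((α -> α) | β))) -> ((γ -> β) | ~~γ)) -> ((((β -> β) | ~(β & β)) -> (β & (γ | γ))) & ((~β -> γ) | ~γ))) = ~5 = 3

3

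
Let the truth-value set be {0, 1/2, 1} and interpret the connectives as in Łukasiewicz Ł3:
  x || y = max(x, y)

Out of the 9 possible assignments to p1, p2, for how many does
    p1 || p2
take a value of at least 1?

5

p1 = 0, p2 = 0 ↦ 0  <
p1 = 0, p2 = 1/2 ↦ 1/2  <
p1 = 0, p2 = 1 ↦ 1  ≥
p1 = 1/2, p2 = 0 ↦ 1/2  <
p1 = 1/2, p2 = 1/2 ↦ 1/2  <
p1 = 1/2, p2 = 1 ↦ 1  ≥
p1 = 1, p2 = 0 ↦ 1  ≥
p1 = 1, p2 = 1/2 ↦ 1  ≥
p1 = 1, p2 = 1 ↦ 1  ≥
So 5 of the 9 assignments meet the threshold.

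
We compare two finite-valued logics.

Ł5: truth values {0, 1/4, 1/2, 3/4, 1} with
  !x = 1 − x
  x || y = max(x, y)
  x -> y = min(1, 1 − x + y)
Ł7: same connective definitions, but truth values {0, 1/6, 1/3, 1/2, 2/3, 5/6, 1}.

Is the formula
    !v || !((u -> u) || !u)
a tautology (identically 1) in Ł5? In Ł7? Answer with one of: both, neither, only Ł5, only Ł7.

In Ł5: at u = 0, v = 1/4 the value is 3/4 — not a tautology.
In Ł7: at u = 0, v = 1/6 the value is 5/6 — not a tautology.

neither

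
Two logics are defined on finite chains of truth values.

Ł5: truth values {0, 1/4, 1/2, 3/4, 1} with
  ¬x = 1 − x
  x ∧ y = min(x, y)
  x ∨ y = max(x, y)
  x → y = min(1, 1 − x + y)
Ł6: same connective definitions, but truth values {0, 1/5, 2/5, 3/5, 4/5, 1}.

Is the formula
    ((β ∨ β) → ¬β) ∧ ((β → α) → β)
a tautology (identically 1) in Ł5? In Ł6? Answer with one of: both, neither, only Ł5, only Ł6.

neither

In Ł5: at α = 0, β = 0 the value is 0 — not a tautology.
In Ł6: at α = 0, β = 0 the value is 0 — not a tautology.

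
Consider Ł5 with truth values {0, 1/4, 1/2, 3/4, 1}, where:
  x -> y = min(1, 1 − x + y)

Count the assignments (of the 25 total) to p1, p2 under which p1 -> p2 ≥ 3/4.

19

value 1: 15 assignments (counts)
value 3/4: 4 assignments (counts)
value 1/2: 3 assignments
value 1/4: 2 assignments
value 0: 1 assignment
So 19 of the 25 assignments meet the threshold.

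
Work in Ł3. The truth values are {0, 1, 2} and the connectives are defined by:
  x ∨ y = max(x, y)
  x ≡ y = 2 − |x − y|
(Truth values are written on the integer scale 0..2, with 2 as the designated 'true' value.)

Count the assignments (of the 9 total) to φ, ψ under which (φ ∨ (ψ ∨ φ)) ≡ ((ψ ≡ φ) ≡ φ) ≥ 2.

6

φ = 0, ψ = 0 ↦ 2  ≥
φ = 0, ψ = 1 ↦ 2  ≥
φ = 0, ψ = 2 ↦ 2  ≥
φ = 1, ψ = 0 ↦ 1  <
φ = 1, ψ = 1 ↦ 2  ≥
φ = 1, ψ = 2 ↦ 2  ≥
φ = 2, ψ = 0 ↦ 0  <
φ = 2, ψ = 1 ↦ 1  <
φ = 2, ψ = 2 ↦ 2  ≥
So 6 of the 9 assignments meet the threshold.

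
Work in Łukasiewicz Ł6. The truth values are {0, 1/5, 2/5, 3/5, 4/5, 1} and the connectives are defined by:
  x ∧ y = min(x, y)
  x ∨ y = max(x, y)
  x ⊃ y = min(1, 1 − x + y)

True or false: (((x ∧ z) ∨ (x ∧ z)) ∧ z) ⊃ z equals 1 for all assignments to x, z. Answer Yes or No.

Yes

At x = 1/5, z = 0, for instance:
x ∧ z = 1/5 ∧ 0 = 0
x ∧ z = 1/5 ∧ 0 = 0
(x ∧ z) ∨ (x ∧ z) = 0 ∨ 0 = 0
((x ∧ z) ∨ (x ∧ z)) ∧ z = 0 ∧ 0 = 0
(((x ∧ z) ∨ (x ∧ z)) ∧ z) ⊃ z = 0 ⊃ 0 = 1
and checking the remaining 35 assignments likewise gives ≥ 1 in every case.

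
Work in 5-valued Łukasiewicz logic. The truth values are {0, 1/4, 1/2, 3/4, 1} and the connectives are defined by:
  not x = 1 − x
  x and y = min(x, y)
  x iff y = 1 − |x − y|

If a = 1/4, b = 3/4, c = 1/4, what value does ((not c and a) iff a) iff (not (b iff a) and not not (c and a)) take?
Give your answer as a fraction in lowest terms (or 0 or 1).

1/4

not c = not 1/4 = 3/4
not c and a = 3/4 and 1/4 = 1/4
(not c and a) iff a = 1/4 iff 1/4 = 1
b iff a = 3/4 iff 1/4 = 1/2
not (b iff a) = not 1/2 = 1/2
c and a = 1/4 and 1/4 = 1/4
not (c and a) = not 1/4 = 3/4
not not (c and a) = not 3/4 = 1/4
not (b iff a) and not not (c and a) = 1/2 and 1/4 = 1/4
((not c and a) iff a) iff (not (b iff a) and not not (c and a)) = 1 iff 1/4 = 1/4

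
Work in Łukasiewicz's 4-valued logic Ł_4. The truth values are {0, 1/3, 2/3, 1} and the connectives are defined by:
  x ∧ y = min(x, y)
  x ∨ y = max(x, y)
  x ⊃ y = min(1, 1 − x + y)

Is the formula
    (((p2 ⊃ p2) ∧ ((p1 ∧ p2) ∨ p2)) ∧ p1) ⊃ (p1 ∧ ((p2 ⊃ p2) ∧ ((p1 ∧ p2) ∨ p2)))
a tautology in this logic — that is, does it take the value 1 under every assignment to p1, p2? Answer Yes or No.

Yes

p1 = 0, p2 = 0 ↦ 1
p1 = 0, p2 = 1/3 ↦ 1
p1 = 0, p2 = 2/3 ↦ 1
p1 = 0, p2 = 1 ↦ 1
p1 = 1/3, p2 = 0 ↦ 1
p1 = 1/3, p2 = 1/3 ↦ 1
p1 = 1/3, p2 = 2/3 ↦ 1
p1 = 1/3, p2 = 1 ↦ 1
p1 = 2/3, p2 = 0 ↦ 1
p1 = 2/3, p2 = 1/3 ↦ 1
p1 = 2/3, p2 = 2/3 ↦ 1
p1 = 2/3, p2 = 1 ↦ 1
p1 = 1, p2 = 0 ↦ 1
p1 = 1, p2 = 1/3 ↦ 1
p1 = 1, p2 = 2/3 ↦ 1
p1 = 1, p2 = 1 ↦ 1
Every assignment gives a value ≥ 1.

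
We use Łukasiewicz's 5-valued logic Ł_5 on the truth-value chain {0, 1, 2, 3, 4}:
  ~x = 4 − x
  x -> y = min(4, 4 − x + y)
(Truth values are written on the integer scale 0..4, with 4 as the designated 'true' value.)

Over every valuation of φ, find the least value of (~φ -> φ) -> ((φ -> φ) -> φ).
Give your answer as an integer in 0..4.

Take φ = 2:
~φ = ~2 = 2
~φ -> φ = 2 -> 2 = 4
φ -> φ = 2 -> 2 = 4
(φ -> φ) -> φ = 4 -> 2 = 2
(~φ -> φ) -> ((φ -> φ) -> φ) = 4 -> 2 = 2
No assignment yields a value below 2, so this is the minimum.

2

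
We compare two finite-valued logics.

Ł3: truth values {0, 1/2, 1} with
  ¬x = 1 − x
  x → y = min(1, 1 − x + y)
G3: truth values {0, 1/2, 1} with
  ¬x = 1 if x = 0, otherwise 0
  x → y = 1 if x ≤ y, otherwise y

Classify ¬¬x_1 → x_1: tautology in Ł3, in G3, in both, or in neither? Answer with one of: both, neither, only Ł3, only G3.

In Ł3: every assignment gives 1 — tautology.
In G3: at x_1 = 1/2 the value is 1/2 — not a tautology.

only Ł3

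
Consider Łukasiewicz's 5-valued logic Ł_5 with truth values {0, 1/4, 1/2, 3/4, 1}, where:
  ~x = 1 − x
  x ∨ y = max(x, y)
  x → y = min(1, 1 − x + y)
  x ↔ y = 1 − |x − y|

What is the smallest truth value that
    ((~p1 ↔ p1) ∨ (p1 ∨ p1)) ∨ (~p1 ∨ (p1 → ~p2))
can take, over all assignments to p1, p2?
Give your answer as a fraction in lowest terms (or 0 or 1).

3/4

Take p1 = 1/4, p2 = 1:
~p1 = ~1/4 = 3/4
~p1 ↔ p1 = 3/4 ↔ 1/4 = 1/2
p1 ∨ p1 = 1/4 ∨ 1/4 = 1/4
(~p1 ↔ p1) ∨ (p1 ∨ p1) = 1/2 ∨ 1/4 = 1/2
~p1 = ~1/4 = 3/4
~p2 = ~1 = 0
p1 → ~p2 = 1/4 → 0 = 3/4
~p1 ∨ (p1 → ~p2) = 3/4 ∨ 3/4 = 3/4
((~p1 ↔ p1) ∨ (p1 ∨ p1)) ∨ (~p1 ∨ (p1 → ~p2)) = 1/2 ∨ 3/4 = 3/4
No assignment yields a value below 3/4, so this is the minimum.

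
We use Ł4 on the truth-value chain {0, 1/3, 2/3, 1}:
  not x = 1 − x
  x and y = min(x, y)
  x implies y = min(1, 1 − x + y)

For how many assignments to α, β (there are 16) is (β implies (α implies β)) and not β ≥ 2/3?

8

α = 0, β = 0 ↦ 1  ≥
α = 0, β = 1/3 ↦ 2/3  ≥
α = 0, β = 2/3 ↦ 1/3  <
α = 0, β = 1 ↦ 0  <
α = 1/3, β = 0 ↦ 1  ≥
α = 1/3, β = 1/3 ↦ 2/3  ≥
α = 1/3, β = 2/3 ↦ 1/3  <
α = 1/3, β = 1 ↦ 0  <
α = 2/3, β = 0 ↦ 1  ≥
α = 2/3, β = 1/3 ↦ 2/3  ≥
α = 2/3, β = 2/3 ↦ 1/3  <
α = 2/3, β = 1 ↦ 0  <
α = 1, β = 0 ↦ 1  ≥
α = 1, β = 1/3 ↦ 2/3  ≥
α = 1, β = 2/3 ↦ 1/3  <
α = 1, β = 1 ↦ 0  <
So 8 of the 16 assignments meet the threshold.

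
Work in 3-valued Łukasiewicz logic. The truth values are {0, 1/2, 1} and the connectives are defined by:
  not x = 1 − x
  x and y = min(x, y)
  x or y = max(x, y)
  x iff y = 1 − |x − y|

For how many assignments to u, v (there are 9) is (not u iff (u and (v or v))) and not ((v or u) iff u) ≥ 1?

u = 0, v = 0 ↦ 0  <
u = 0, v = 1/2 ↦ 0  <
u = 0, v = 1 ↦ 0  <
u = 1/2, v = 0 ↦ 0  <
u = 1/2, v = 1/2 ↦ 0  <
u = 1/2, v = 1 ↦ 1/2  <
u = 1, v = 0 ↦ 0  <
u = 1, v = 1/2 ↦ 0  <
u = 1, v = 1 ↦ 0  <
So 0 of the 9 assignments meet the threshold.

0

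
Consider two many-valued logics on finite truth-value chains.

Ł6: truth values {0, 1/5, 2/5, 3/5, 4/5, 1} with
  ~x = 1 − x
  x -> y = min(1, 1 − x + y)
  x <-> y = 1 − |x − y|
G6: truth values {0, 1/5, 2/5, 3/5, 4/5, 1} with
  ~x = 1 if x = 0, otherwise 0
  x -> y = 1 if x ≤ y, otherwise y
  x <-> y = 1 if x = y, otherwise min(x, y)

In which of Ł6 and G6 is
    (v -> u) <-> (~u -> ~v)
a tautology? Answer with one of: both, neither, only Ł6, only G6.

only Ł6

In Ł6: every assignment gives 1 — tautology.
In G6: at u = 1/5, v = 2/5 the value is 1/5 — not a tautology.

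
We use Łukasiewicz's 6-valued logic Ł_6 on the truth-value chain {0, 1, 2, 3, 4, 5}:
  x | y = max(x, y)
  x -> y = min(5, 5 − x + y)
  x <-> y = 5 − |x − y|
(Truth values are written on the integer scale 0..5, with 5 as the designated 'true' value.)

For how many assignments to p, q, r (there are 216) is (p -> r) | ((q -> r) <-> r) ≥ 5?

value 5: 141 assignments (counts)
value 4: 35 assignments
value 3: 22 assignments
value 2: 12 assignments
value 1: 5 assignments
value 0: 1 assignment
So 141 of the 216 assignments meet the threshold.

141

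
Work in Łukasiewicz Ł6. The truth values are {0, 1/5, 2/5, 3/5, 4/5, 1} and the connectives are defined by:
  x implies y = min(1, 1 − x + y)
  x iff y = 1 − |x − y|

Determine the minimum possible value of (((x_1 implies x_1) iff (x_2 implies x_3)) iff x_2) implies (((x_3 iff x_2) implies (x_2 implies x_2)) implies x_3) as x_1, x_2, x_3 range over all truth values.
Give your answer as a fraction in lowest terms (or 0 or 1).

1/5

Take x_1 = 0, x_2 = 2/5, x_3 = 0:
x_1 implies x_1 = 0 implies 0 = 1
x_2 implies x_3 = 2/5 implies 0 = 3/5
(x_1 implies x_1) iff (x_2 implies x_3) = 1 iff 3/5 = 3/5
((x_1 implies x_1) iff (x_2 implies x_3)) iff x_2 = 3/5 iff 2/5 = 4/5
x_3 iff x_2 = 0 iff 2/5 = 3/5
x_2 implies x_2 = 2/5 implies 2/5 = 1
(x_3 iff x_2) implies (x_2 implies x_2) = 3/5 implies 1 = 1
((x_3 iff x_2) implies (x_2 implies x_2)) implies x_3 = 1 implies 0 = 0
(((x_1 implies x_1) iff (x_2 implies x_3)) iff x_2) implies (((x_3 iff x_2) implies (x_2 implies x_2)) implies x_3) = 4/5 implies 0 = 1/5
No assignment yields a value below 1/5, so this is the minimum.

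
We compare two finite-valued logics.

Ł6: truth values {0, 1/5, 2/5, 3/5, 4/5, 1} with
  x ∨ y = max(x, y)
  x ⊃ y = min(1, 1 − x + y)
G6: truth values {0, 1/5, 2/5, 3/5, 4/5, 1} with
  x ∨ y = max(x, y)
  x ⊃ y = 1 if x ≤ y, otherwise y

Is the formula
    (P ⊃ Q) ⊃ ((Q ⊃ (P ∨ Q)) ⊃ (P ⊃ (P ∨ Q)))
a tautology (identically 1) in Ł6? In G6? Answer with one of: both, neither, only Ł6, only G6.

In Ł6: every assignment gives 1 — tautology.
In G6: every assignment gives 1 — tautology.

both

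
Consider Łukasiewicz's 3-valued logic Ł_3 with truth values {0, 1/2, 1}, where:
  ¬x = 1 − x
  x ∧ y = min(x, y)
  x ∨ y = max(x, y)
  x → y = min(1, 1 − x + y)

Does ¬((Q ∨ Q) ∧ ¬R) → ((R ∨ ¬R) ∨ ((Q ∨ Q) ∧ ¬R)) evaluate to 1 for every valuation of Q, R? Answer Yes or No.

Counterexample: take Q = 0, R = 1/2.
Q ∨ Q = 0 ∨ 0 = 0
¬R = ¬1/2 = 1/2
(Q ∨ Q) ∧ ¬R = 0 ∧ 1/2 = 0
¬((Q ∨ Q) ∧ ¬R) = ¬0 = 1
¬R = ¬1/2 = 1/2
R ∨ ¬R = 1/2 ∨ 1/2 = 1/2
(R ∨ ¬R) ∨ ((Q ∨ Q) ∧ ¬R) = 1/2 ∨ 0 = 1/2
¬((Q ∨ Q) ∧ ¬R) → ((R ∨ ¬R) ∨ ((Q ∨ Q) ∧ ¬R)) = 1 → 1/2 = 1/2
This gives 1/2 ≠ 1.

No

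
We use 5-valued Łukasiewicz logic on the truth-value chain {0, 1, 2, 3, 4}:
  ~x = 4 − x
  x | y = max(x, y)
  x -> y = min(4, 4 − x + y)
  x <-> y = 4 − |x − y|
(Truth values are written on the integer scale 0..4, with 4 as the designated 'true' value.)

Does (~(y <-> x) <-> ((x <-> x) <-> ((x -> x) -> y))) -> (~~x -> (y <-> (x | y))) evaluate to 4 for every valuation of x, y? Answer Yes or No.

No

Counterexample: take x = 4, y = 1.
y <-> x = 1 <-> 4 = 1
~(y <-> x) = ~1 = 3
x <-> x = 4 <-> 4 = 4
x -> x = 4 -> 4 = 4
(x -> x) -> y = 4 -> 1 = 1
(x <-> x) <-> ((x -> x) -> y) = 4 <-> 1 = 1
~(y <-> x) <-> ((x <-> x) <-> ((x -> x) -> y)) = 3 <-> 1 = 2
~x = ~4 = 0
~~x = ~0 = 4
x | y = 4 | 1 = 4
y <-> (x | y) = 1 <-> 4 = 1
~~x -> (y <-> (x | y)) = 4 -> 1 = 1
(~(y <-> x) <-> ((x <-> x) <-> ((x -> x) -> y))) -> (~~x -> (y <-> (x | y))) = 2 -> 1 = 3
This gives 3 ≠ 4.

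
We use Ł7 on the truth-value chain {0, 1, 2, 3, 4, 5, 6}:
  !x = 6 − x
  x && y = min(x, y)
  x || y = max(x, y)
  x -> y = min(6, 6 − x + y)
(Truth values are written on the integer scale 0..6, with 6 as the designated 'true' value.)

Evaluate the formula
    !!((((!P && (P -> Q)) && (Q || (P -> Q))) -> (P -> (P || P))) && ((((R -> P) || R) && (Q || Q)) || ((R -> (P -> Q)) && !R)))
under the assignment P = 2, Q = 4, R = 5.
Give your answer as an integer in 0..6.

4

!P = !2 = 4
P -> Q = 2 -> 4 = 6
!P && (P -> Q) = 4 && 6 = 4
P -> Q = 2 -> 4 = 6
Q || (P -> Q) = 4 || 6 = 6
(!P && (P -> Q)) && (Q || (P -> Q)) = 4 && 6 = 4
P || P = 2 || 2 = 2
P -> (P || P) = 2 -> 2 = 6
((!P && (P -> Q)) && (Q || (P -> Q))) -> (P -> (P || P)) = 4 -> 6 = 6
R -> P = 5 -> 2 = 3
(R -> P) || R = 3 || 5 = 5
Q || Q = 4 || 4 = 4
((R -> P) || R) && (Q || Q) = 5 && 4 = 4
P -> Q = 2 -> 4 = 6
R -> (P -> Q) = 5 -> 6 = 6
!R = !5 = 1
(R -> (P -> Q)) && !R = 6 && 1 = 1
(((R -> P) || R) && (Q || Q)) || ((R -> (P -> Q)) && !R) = 4 || 1 = 4
(((!P && (P -> Q)) && (Q || (P -> Q))) -> (P -> (P || P))) && ((((R -> P) || R) && (Q || Q)) || ((R -> (P -> Q)) && !R)) = 6 && 4 = 4
!((((!P && (P -> Q)) && (Q || (P -> Q))) -> (P -> (P || P))) && ((((R -> P) || R) && (Q || Q)) || ((R -> (P -> Q)) && !R))) = !4 = 2
!!((((!P && (P -> Q)) && (Q || (P -> Q))) -> (P -> (P || P))) && ((((R -> P) || R) && (Q || Q)) || ((R -> (P -> Q)) && !R))) = !2 = 4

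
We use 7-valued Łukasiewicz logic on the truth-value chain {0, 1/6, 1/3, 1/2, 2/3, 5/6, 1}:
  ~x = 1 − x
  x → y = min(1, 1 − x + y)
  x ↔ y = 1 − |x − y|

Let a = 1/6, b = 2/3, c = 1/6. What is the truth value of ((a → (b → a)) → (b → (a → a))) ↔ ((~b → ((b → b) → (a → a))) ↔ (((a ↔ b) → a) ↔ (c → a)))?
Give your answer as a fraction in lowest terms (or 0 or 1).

b → a = 2/3 → 1/6 = 1/2
a → (b → a) = 1/6 → 1/2 = 1
a → a = 1/6 → 1/6 = 1
b → (a → a) = 2/3 → 1 = 1
(a → (b → a)) → (b → (a → a)) = 1 → 1 = 1
~b = ~2/3 = 1/3
b → b = 2/3 → 2/3 = 1
a → a = 1/6 → 1/6 = 1
(b → b) → (a → a) = 1 → 1 = 1
~b → ((b → b) → (a → a)) = 1/3 → 1 = 1
a ↔ b = 1/6 ↔ 2/3 = 1/2
(a ↔ b) → a = 1/2 → 1/6 = 2/3
c → a = 1/6 → 1/6 = 1
((a ↔ b) → a) ↔ (c → a) = 2/3 ↔ 1 = 2/3
(~b → ((b → b) → (a → a))) ↔ (((a ↔ b) → a) ↔ (c → a)) = 1 ↔ 2/3 = 2/3
((a → (b → a)) → (b → (a → a))) ↔ ((~b → ((b → b) → (a → a))) ↔ (((a ↔ b) → a) ↔ (c → a))) = 1 ↔ 2/3 = 2/3

2/3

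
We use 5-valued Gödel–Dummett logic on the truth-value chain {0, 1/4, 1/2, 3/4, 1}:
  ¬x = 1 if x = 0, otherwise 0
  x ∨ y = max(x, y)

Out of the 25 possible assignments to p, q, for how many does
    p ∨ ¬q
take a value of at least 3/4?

value 1: 9 assignments (counts)
value 3/4: 4 assignments (counts)
value 1/2: 4 assignments
value 1/4: 4 assignments
value 0: 4 assignments
So 13 of the 25 assignments meet the threshold.

13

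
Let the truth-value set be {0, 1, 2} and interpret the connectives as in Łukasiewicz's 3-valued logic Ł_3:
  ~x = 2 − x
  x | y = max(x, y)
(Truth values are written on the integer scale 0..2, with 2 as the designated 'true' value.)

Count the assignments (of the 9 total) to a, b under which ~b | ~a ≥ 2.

a = 0, b = 0 ↦ 2  ≥
a = 0, b = 1 ↦ 2  ≥
a = 0, b = 2 ↦ 2  ≥
a = 1, b = 0 ↦ 2  ≥
a = 1, b = 1 ↦ 1  <
a = 1, b = 2 ↦ 1  <
a = 2, b = 0 ↦ 2  ≥
a = 2, b = 1 ↦ 1  <
a = 2, b = 2 ↦ 0  <
So 5 of the 9 assignments meet the threshold.

5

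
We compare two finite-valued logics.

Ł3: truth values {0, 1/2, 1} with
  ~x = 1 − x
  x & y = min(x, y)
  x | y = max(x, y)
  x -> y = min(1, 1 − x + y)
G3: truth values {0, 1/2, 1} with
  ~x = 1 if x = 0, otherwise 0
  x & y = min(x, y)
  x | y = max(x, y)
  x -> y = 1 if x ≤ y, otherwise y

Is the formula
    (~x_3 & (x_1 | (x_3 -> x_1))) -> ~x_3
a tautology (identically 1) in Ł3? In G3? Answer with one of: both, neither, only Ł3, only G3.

In Ł3: every assignment gives 1 — tautology.
In G3: every assignment gives 1 — tautology.

both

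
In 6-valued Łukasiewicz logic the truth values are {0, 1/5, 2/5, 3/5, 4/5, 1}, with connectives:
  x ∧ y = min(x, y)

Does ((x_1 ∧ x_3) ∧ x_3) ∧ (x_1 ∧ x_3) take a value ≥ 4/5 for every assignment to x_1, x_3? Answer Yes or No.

Counterexample: take x_1 = 0, x_3 = 0.
x_1 ∧ x_3 = 0 ∧ 0 = 0
(x_1 ∧ x_3) ∧ x_3 = 0 ∧ 0 = 0
((x_1 ∧ x_3) ∧ x_3) ∧ (x_1 ∧ x_3) = 0 ∧ 0 = 0
This gives 0, which is below 4/5.

No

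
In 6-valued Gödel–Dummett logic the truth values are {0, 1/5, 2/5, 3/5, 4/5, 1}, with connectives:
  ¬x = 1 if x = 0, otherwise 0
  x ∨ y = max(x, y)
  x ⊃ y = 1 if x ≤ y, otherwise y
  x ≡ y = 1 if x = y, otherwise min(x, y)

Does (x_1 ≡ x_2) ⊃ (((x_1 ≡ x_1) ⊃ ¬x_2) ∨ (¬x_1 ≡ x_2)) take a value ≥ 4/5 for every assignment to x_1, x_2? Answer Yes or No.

Counterexample: take x_1 = 1/5, x_2 = 1/5.
x_1 ≡ x_2 = 1/5 ≡ 1/5 = 1
x_1 ≡ x_1 = 1/5 ≡ 1/5 = 1
¬x_2 = ¬1/5 = 0
(x_1 ≡ x_1) ⊃ ¬x_2 = 1 ⊃ 0 = 0
¬x_1 = ¬1/5 = 0
¬x_1 ≡ x_2 = 0 ≡ 1/5 = 0
((x_1 ≡ x_1) ⊃ ¬x_2) ∨ (¬x_1 ≡ x_2) = 0 ∨ 0 = 0
(x_1 ≡ x_2) ⊃ (((x_1 ≡ x_1) ⊃ ¬x_2) ∨ (¬x_1 ≡ x_2)) = 1 ⊃ 0 = 0
This gives 0, which is below 4/5.

No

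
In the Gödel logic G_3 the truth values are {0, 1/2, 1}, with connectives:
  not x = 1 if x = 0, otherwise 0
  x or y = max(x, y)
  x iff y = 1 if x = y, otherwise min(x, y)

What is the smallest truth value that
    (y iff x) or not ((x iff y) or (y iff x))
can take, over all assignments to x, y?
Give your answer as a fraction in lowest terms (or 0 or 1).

1/2

Take x = 1/2, y = 1:
y iff x = 1 iff 1/2 = 1/2
x iff y = 1/2 iff 1 = 1/2
y iff x = 1 iff 1/2 = 1/2
(x iff y) or (y iff x) = 1/2 or 1/2 = 1/2
not ((x iff y) or (y iff x)) = not 1/2 = 0
(y iff x) or not ((x iff y) or (y iff x)) = 1/2 or 0 = 1/2
No assignment yields a value below 1/2, so this is the minimum.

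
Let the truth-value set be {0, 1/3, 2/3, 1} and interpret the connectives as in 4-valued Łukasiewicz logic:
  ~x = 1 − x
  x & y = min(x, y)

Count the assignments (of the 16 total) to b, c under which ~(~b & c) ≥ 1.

7

b = 0, c = 0 ↦ 1  ≥
b = 0, c = 1/3 ↦ 2/3  <
b = 0, c = 2/3 ↦ 1/3  <
b = 0, c = 1 ↦ 0  <
b = 1/3, c = 0 ↦ 1  ≥
b = 1/3, c = 1/3 ↦ 2/3  <
b = 1/3, c = 2/3 ↦ 1/3  <
b = 1/3, c = 1 ↦ 1/3  <
b = 2/3, c = 0 ↦ 1  ≥
b = 2/3, c = 1/3 ↦ 2/3  <
b = 2/3, c = 2/3 ↦ 2/3  <
b = 2/3, c = 1 ↦ 2/3  <
b = 1, c = 0 ↦ 1  ≥
b = 1, c = 1/3 ↦ 1  ≥
b = 1, c = 2/3 ↦ 1  ≥
b = 1, c = 1 ↦ 1  ≥
So 7 of the 16 assignments meet the threshold.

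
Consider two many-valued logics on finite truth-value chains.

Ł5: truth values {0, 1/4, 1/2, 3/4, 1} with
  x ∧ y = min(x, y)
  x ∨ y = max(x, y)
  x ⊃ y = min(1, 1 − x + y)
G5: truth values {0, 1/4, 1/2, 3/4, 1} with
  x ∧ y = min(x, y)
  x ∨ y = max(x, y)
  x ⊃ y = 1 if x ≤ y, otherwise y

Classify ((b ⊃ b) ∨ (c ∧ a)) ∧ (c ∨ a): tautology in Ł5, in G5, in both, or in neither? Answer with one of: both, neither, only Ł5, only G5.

In Ł5: at a = 0, b = 0, c = 0 the value is 0 — not a tautology.
In G5: at a = 0, b = 0, c = 0 the value is 0 — not a tautology.

neither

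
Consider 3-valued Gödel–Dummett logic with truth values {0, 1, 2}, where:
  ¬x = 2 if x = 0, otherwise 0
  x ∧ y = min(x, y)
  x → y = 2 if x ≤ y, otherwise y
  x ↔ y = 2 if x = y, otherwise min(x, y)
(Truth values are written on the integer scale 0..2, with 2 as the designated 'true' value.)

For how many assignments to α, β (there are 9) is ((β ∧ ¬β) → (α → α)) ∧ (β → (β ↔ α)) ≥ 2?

6

α = 0, β = 0 ↦ 2  ≥
α = 0, β = 1 ↦ 0  <
α = 0, β = 2 ↦ 0  <
α = 1, β = 0 ↦ 2  ≥
α = 1, β = 1 ↦ 2  ≥
α = 1, β = 2 ↦ 1  <
α = 2, β = 0 ↦ 2  ≥
α = 2, β = 1 ↦ 2  ≥
α = 2, β = 2 ↦ 2  ≥
So 6 of the 9 assignments meet the threshold.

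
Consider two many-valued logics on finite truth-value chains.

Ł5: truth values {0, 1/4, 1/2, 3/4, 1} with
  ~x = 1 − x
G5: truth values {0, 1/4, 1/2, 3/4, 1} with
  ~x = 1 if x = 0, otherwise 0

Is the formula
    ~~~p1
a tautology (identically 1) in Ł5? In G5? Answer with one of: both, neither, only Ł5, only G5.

In Ł5: at p1 = 1/4 the value is 3/4 — not a tautology.
In G5: at p1 = 1/4 the value is 0 — not a tautology.

neither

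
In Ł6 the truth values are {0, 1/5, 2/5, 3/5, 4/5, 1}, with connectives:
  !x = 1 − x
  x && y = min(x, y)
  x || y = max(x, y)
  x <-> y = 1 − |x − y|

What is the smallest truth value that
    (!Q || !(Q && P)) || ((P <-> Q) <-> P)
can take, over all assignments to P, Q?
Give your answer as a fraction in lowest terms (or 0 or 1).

3/5

Take P = 2/5, Q = 2/5:
!Q = !2/5 = 3/5
Q && P = 2/5 && 2/5 = 2/5
!(Q && P) = !2/5 = 3/5
!Q || !(Q && P) = 3/5 || 3/5 = 3/5
P <-> Q = 2/5 <-> 2/5 = 1
(P <-> Q) <-> P = 1 <-> 2/5 = 2/5
(!Q || !(Q && P)) || ((P <-> Q) <-> P) = 3/5 || 2/5 = 3/5
No assignment yields a value below 3/5, so this is the minimum.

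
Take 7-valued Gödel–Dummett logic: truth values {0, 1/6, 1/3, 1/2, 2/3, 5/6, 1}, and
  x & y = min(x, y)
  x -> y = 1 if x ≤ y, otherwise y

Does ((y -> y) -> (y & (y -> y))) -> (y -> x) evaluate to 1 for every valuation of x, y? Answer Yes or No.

Counterexample: take x = 0, y = 1/6.
y -> y = 1/6 -> 1/6 = 1
y -> y = 1/6 -> 1/6 = 1
y & (y -> y) = 1/6 & 1 = 1/6
(y -> y) -> (y & (y -> y)) = 1 -> 1/6 = 1/6
y -> x = 1/6 -> 0 = 0
((y -> y) -> (y & (y -> y))) -> (y -> x) = 1/6 -> 0 = 0
This gives 0 ≠ 1.

No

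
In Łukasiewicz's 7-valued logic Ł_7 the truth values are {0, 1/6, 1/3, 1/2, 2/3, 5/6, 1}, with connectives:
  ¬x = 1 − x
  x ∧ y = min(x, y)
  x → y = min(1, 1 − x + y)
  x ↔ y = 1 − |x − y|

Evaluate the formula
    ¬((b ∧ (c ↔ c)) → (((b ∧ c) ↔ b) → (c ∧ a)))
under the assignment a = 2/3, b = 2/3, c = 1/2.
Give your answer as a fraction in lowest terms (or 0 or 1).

c ↔ c = 1/2 ↔ 1/2 = 1
b ∧ (c ↔ c) = 2/3 ∧ 1 = 2/3
b ∧ c = 2/3 ∧ 1/2 = 1/2
(b ∧ c) ↔ b = 1/2 ↔ 2/3 = 5/6
c ∧ a = 1/2 ∧ 2/3 = 1/2
((b ∧ c) ↔ b) → (c ∧ a) = 5/6 → 1/2 = 2/3
(b ∧ (c ↔ c)) → (((b ∧ c) ↔ b) → (c ∧ a)) = 2/3 → 2/3 = 1
¬((b ∧ (c ↔ c)) → (((b ∧ c) ↔ b) → (c ∧ a))) = ¬1 = 0

0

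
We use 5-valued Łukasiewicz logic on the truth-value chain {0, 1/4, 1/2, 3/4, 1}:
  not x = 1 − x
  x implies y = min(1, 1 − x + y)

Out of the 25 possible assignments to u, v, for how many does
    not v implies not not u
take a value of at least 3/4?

value 1: 15 assignments (counts)
value 3/4: 4 assignments (counts)
value 1/2: 3 assignments
value 1/4: 2 assignments
value 0: 1 assignment
So 19 of the 25 assignments meet the threshold.

19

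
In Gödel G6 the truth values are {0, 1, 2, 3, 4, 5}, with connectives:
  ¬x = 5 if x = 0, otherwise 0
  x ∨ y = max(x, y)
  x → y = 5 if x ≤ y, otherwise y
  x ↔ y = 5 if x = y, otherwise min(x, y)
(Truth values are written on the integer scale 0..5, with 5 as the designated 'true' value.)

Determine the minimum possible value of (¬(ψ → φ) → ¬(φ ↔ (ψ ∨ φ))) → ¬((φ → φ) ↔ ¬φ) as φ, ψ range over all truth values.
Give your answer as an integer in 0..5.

Take φ = 0, ψ = 0:
ψ → φ = 0 → 0 = 5
¬(ψ → φ) = ¬5 = 0
ψ ∨ φ = 0 ∨ 0 = 0
φ ↔ (ψ ∨ φ) = 0 ↔ 0 = 5
¬(φ ↔ (ψ ∨ φ)) = ¬5 = 0
¬(ψ → φ) → ¬(φ ↔ (ψ ∨ φ)) = 0 → 0 = 5
φ → φ = 0 → 0 = 5
¬φ = ¬0 = 5
(φ → φ) ↔ ¬φ = 5 ↔ 5 = 5
¬((φ → φ) ↔ ¬φ) = ¬5 = 0
(¬(ψ → φ) → ¬(φ ↔ (ψ ∨ φ))) → ¬((φ → φ) ↔ ¬φ) = 5 → 0 = 0
No assignment yields a value below 0, so this is the minimum.

0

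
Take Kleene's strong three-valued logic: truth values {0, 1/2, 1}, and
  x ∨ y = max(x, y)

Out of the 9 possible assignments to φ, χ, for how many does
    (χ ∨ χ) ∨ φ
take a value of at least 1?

5

φ = 0, χ = 0 ↦ 0  <
φ = 0, χ = 1/2 ↦ 1/2  <
φ = 0, χ = 1 ↦ 1  ≥
φ = 1/2, χ = 0 ↦ 1/2  <
φ = 1/2, χ = 1/2 ↦ 1/2  <
φ = 1/2, χ = 1 ↦ 1  ≥
φ = 1, χ = 0 ↦ 1  ≥
φ = 1, χ = 1/2 ↦ 1  ≥
φ = 1, χ = 1 ↦ 1  ≥
So 5 of the 9 assignments meet the threshold.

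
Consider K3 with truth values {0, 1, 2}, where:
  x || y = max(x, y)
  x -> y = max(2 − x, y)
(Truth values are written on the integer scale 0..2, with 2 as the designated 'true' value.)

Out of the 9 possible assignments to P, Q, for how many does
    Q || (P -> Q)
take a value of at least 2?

P = 0, Q = 0 ↦ 2  ≥
P = 0, Q = 1 ↦ 2  ≥
P = 0, Q = 2 ↦ 2  ≥
P = 1, Q = 0 ↦ 1  <
P = 1, Q = 1 ↦ 1  <
P = 1, Q = 2 ↦ 2  ≥
P = 2, Q = 0 ↦ 0  <
P = 2, Q = 1 ↦ 1  <
P = 2, Q = 2 ↦ 2  ≥
So 5 of the 9 assignments meet the threshold.

5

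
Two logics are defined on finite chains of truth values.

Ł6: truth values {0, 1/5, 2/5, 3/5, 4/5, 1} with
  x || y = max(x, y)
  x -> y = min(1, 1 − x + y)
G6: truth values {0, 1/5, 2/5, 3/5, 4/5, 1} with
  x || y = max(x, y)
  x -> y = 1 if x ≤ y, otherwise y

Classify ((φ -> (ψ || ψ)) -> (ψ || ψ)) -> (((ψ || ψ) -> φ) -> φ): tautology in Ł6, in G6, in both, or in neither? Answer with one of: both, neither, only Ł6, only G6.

only Ł6

In Ł6: every assignment gives 1 — tautology.
In G6: at φ = 1/5, ψ = 0 the value is 1/5 — not a tautology.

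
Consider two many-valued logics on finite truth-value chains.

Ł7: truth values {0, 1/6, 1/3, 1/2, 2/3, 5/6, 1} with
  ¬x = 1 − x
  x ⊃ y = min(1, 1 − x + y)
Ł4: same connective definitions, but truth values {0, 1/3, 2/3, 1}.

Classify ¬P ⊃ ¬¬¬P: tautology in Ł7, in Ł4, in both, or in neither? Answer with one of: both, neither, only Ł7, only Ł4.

In Ł7: every assignment gives 1 — tautology.
In Ł4: every assignment gives 1 — tautology.

both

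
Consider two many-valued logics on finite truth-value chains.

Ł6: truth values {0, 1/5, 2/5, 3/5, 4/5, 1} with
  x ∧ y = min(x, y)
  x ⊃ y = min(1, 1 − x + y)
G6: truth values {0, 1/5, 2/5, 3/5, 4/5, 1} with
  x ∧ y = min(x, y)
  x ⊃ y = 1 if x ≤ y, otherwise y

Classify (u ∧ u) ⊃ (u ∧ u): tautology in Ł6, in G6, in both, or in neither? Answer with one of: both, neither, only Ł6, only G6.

In Ł6: every assignment gives 1 — tautology.
In G6: every assignment gives 1 — tautology.

both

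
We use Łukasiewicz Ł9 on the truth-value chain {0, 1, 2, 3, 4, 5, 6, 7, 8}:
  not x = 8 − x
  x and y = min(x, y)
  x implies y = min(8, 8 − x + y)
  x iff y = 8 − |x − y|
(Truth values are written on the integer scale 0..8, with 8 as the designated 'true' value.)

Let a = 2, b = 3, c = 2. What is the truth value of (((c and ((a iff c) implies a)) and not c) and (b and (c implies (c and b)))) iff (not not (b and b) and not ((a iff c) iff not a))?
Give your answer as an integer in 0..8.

a iff c = 2 iff 2 = 8
(a iff c) implies a = 8 implies 2 = 2
c and ((a iff c) implies a) = 2 and 2 = 2
not c = not 2 = 6
(c and ((a iff c) implies a)) and not c = 2 and 6 = 2
c and b = 2 and 3 = 2
c implies (c and b) = 2 implies 2 = 8
b and (c implies (c and b)) = 3 and 8 = 3
((c and ((a iff c) implies a)) and not c) and (b and (c implies (c and b))) = 2 and 3 = 2
b and b = 3 and 3 = 3
not (b and b) = not 3 = 5
not not (b and b) = not 5 = 3
a iff c = 2 iff 2 = 8
not a = not 2 = 6
(a iff c) iff not a = 8 iff 6 = 6
not ((a iff c) iff not a) = not 6 = 2
not not (b and b) and not ((a iff c) iff not a) = 3 and 2 = 2
(((c and ((a iff c) implies a)) and not c) and (b and (c implies (c and b)))) iff (not not (b and b) and not ((a iff c) iff not a)) = 2 iff 2 = 8

8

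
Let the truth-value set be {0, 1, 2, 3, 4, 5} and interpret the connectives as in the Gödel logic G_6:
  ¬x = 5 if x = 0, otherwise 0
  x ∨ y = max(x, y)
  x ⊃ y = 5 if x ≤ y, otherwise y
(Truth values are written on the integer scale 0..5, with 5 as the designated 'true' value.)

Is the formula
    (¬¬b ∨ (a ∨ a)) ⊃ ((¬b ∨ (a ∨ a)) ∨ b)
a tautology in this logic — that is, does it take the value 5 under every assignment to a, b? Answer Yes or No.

Counterexample: take a = 0, b = 1.
¬b = ¬1 = 0
¬¬b = ¬0 = 5
a ∨ a = 0 ∨ 0 = 0
¬¬b ∨ (a ∨ a) = 5 ∨ 0 = 5
¬b = ¬1 = 0
a ∨ a = 0 ∨ 0 = 0
¬b ∨ (a ∨ a) = 0 ∨ 0 = 0
(¬b ∨ (a ∨ a)) ∨ b = 0 ∨ 1 = 1
(¬¬b ∨ (a ∨ a)) ⊃ ((¬b ∨ (a ∨ a)) ∨ b) = 5 ⊃ 1 = 1
This gives 1 ≠ 5.

No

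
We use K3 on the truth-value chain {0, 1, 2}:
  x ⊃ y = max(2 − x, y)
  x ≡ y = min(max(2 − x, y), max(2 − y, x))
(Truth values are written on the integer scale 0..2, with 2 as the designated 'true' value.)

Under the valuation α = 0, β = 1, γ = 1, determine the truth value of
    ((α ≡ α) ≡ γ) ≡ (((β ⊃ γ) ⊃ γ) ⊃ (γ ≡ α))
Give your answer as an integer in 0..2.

α ≡ α = 0 ≡ 0 = 2
(α ≡ α) ≡ γ = 2 ≡ 1 = 1
β ⊃ γ = 1 ⊃ 1 = 1
(β ⊃ γ) ⊃ γ = 1 ⊃ 1 = 1
γ ≡ α = 1 ≡ 0 = 1
((β ⊃ γ) ⊃ γ) ⊃ (γ ≡ α) = 1 ⊃ 1 = 1
((α ≡ α) ≡ γ) ≡ (((β ⊃ γ) ⊃ γ) ⊃ (γ ≡ α)) = 1 ≡ 1 = 1

1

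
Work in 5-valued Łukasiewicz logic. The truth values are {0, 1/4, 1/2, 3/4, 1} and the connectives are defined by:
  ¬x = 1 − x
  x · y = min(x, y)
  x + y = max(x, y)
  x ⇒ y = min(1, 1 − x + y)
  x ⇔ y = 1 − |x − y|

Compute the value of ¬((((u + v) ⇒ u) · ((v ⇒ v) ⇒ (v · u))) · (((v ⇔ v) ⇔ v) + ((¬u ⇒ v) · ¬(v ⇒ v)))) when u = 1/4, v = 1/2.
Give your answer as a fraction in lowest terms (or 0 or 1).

3/4

u + v = 1/4 + 1/2 = 1/2
(u + v) ⇒ u = 1/2 ⇒ 1/4 = 3/4
v ⇒ v = 1/2 ⇒ 1/2 = 1
v · u = 1/2 · 1/4 = 1/4
(v ⇒ v) ⇒ (v · u) = 1 ⇒ 1/4 = 1/4
((u + v) ⇒ u) · ((v ⇒ v) ⇒ (v · u)) = 3/4 · 1/4 = 1/4
v ⇔ v = 1/2 ⇔ 1/2 = 1
(v ⇔ v) ⇔ v = 1 ⇔ 1/2 = 1/2
¬u = ¬1/4 = 3/4
¬u ⇒ v = 3/4 ⇒ 1/2 = 3/4
v ⇒ v = 1/2 ⇒ 1/2 = 1
¬(v ⇒ v) = ¬1 = 0
(¬u ⇒ v) · ¬(v ⇒ v) = 3/4 · 0 = 0
((v ⇔ v) ⇔ v) + ((¬u ⇒ v) · ¬(v ⇒ v)) = 1/2 + 0 = 1/2
(((u + v) ⇒ u) · ((v ⇒ v) ⇒ (v · u))) · (((v ⇔ v) ⇔ v) + ((¬u ⇒ v) · ¬(v ⇒ v))) = 1/4 · 1/2 = 1/4
¬((((u + v) ⇒ u) · ((v ⇒ v) ⇒ (v · u))) · (((v ⇔ v) ⇔ v) + ((¬u ⇒ v) · ¬(v ⇒ v)))) = ¬1/4 = 3/4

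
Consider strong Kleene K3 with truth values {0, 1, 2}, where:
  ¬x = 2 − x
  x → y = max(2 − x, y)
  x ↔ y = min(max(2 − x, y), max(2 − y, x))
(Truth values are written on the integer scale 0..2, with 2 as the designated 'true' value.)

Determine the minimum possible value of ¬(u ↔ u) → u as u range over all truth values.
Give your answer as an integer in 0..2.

1

Take u = 1:
u ↔ u = 1 ↔ 1 = 1
¬(u ↔ u) = ¬1 = 1
¬(u ↔ u) → u = 1 → 1 = 1
No assignment yields a value below 1, so this is the minimum.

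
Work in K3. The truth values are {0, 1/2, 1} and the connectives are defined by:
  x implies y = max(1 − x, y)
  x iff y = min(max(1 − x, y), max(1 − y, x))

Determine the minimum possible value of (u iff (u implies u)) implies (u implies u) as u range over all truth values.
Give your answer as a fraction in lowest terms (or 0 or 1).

Take u = 1/2:
u implies u = 1/2 implies 1/2 = 1/2
u iff (u implies u) = 1/2 iff 1/2 = 1/2
u implies u = 1/2 implies 1/2 = 1/2
(u iff (u implies u)) implies (u implies u) = 1/2 implies 1/2 = 1/2
No assignment yields a value below 1/2, so this is the minimum.

1/2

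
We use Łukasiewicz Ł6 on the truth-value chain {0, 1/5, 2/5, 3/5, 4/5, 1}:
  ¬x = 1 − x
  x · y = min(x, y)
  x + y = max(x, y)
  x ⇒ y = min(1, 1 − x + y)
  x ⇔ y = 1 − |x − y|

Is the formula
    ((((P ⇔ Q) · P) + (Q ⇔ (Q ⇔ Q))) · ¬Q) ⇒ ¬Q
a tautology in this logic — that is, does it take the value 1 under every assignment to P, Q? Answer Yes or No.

At P = 3/5, Q = 1, for instance:
P ⇔ Q = 3/5 ⇔ 1 = 3/5
(P ⇔ Q) · P = 3/5 · 3/5 = 3/5
Q ⇔ Q = 1 ⇔ 1 = 1
Q ⇔ (Q ⇔ Q) = 1 ⇔ 1 = 1
((P ⇔ Q) · P) + (Q ⇔ (Q ⇔ Q)) = 3/5 + 1 = 1
¬Q = ¬1 = 0
(((P ⇔ Q) · P) + (Q ⇔ (Q ⇔ Q))) · ¬Q = 1 · 0 = 0
((((P ⇔ Q) · P) + (Q ⇔ (Q ⇔ Q))) · ¬Q) ⇒ ¬Q = 0 ⇒ 0 = 1
and checking the remaining 35 assignments likewise gives ≥ 1 in every case.

Yes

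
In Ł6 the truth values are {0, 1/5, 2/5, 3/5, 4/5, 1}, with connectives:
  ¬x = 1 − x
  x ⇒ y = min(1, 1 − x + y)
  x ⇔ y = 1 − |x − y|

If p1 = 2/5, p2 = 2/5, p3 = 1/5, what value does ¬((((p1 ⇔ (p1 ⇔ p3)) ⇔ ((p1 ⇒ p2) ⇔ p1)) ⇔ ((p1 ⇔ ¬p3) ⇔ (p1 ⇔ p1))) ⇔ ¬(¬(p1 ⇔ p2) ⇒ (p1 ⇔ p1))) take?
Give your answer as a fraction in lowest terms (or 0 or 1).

4/5

p1 ⇔ p3 = 2/5 ⇔ 1/5 = 4/5
p1 ⇔ (p1 ⇔ p3) = 2/5 ⇔ 4/5 = 3/5
p1 ⇒ p2 = 2/5 ⇒ 2/5 = 1
(p1 ⇒ p2) ⇔ p1 = 1 ⇔ 2/5 = 2/5
(p1 ⇔ (p1 ⇔ p3)) ⇔ ((p1 ⇒ p2) ⇔ p1) = 3/5 ⇔ 2/5 = 4/5
¬p3 = ¬1/5 = 4/5
p1 ⇔ ¬p3 = 2/5 ⇔ 4/5 = 3/5
p1 ⇔ p1 = 2/5 ⇔ 2/5 = 1
(p1 ⇔ ¬p3) ⇔ (p1 ⇔ p1) = 3/5 ⇔ 1 = 3/5
((p1 ⇔ (p1 ⇔ p3)) ⇔ ((p1 ⇒ p2) ⇔ p1)) ⇔ ((p1 ⇔ ¬p3) ⇔ (p1 ⇔ p1)) = 4/5 ⇔ 3/5 = 4/5
p1 ⇔ p2 = 2/5 ⇔ 2/5 = 1
¬(p1 ⇔ p2) = ¬1 = 0
p1 ⇔ p1 = 2/5 ⇔ 2/5 = 1
¬(p1 ⇔ p2) ⇒ (p1 ⇔ p1) = 0 ⇒ 1 = 1
¬(¬(p1 ⇔ p2) ⇒ (p1 ⇔ p1)) = ¬1 = 0
(((p1 ⇔ (p1 ⇔ p3)) ⇔ ((p1 ⇒ p2) ⇔ p1)) ⇔ ((p1 ⇔ ¬p3) ⇔ (p1 ⇔ p1))) ⇔ ¬(¬(p1 ⇔ p2) ⇒ (p1 ⇔ p1)) = 4/5 ⇔ 0 = 1/5
¬((((p1 ⇔ (p1 ⇔ p3)) ⇔ ((p1 ⇒ p2) ⇔ p1)) ⇔ ((p1 ⇔ ¬p3) ⇔ (p1 ⇔ p1))) ⇔ ¬(¬(p1 ⇔ p2) ⇒ (p1 ⇔ p1))) = ¬1/5 = 4/5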